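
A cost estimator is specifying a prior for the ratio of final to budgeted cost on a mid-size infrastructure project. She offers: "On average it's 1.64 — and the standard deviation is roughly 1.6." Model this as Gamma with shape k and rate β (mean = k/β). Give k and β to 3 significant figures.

k ≈ 1.05, β ≈ 0.641

For Gamma(k, rate β): mean = k/β, variance = k/β², so CV = 1/√k.
CV = SD/mean = 1.6/1.64 = 0.9756, hence k = 1/CV² = 1.05.
Then β = k/mean = 1.05/1.64 = 0.641.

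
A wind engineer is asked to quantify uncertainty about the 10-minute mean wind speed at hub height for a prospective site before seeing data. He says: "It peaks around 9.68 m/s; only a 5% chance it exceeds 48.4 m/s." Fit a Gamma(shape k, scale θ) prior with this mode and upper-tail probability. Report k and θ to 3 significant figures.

k ≈ 1.92, θ ≈ 10.5

Gamma(k,θ) with k>1 has mode (k−1)θ, so θ = 9.68/(k−1).
Need P(X < 48.4) = 0.95 with θ tied to k this way. Start at k = 2, θ = 9.68: P(X<48.4) ≈ 0.960.
Too high — lower k to spread out. Iterating converges to k ≈ 1.92.
Then θ = 9.68/(1.92−1) ≈ 10.5.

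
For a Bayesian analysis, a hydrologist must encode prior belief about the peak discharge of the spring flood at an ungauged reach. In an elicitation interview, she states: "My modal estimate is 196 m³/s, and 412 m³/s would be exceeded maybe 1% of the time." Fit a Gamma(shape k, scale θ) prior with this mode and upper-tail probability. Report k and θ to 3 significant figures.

k ≈ 9.81, θ ≈ 22.2

Gamma(k,θ) with k>1 has mode (k−1)θ, so θ = 196/(k−1).
Need P(X < 412) = 0.99 with θ tied to k this way. Start at k = 2, θ = 196: P(X<412) ≈ 0.621.
Too low — raise k to concentrate. Iterating converges to k ≈ 9.81.
Then θ = 196/(9.81−1) ≈ 22.2.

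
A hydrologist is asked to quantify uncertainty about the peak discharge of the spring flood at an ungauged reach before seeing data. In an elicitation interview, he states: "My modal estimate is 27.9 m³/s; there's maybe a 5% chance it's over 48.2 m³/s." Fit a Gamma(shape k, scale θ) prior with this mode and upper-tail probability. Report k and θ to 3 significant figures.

k ≈ 10.3, θ ≈ 2.99

Gamma(k,θ) with k>1 has mode (k−1)θ, so θ = 27.9/(k−1).
Need P(X < 48.2) = 0.95 with θ tied to k this way. Start at k = 2, θ = 27.9: P(X<48.2) ≈ 0.515.
Too low — raise k to concentrate. Iterating converges to k ≈ 10.3.
Then θ = 27.9/(10.3−1) ≈ 2.99.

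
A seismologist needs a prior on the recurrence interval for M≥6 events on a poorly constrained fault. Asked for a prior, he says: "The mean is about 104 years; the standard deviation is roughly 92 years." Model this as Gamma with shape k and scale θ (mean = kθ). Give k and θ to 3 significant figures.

k ≈ 1.28, θ ≈ 81.4

For Gamma(k, scale θ): mean = kθ, variance = kθ², so CV = 1/√k.
CV = SD/mean = 92/104 = 0.8846, hence k = 1/CV² = 1.28.
Then θ = mean/k = 104/1.28 = 81.4.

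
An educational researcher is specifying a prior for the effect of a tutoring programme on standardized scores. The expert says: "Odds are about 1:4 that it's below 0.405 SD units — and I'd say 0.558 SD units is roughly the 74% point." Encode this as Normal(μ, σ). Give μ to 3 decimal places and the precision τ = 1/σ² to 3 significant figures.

μ = 0.492, τ = 94.2

For Normal(μ,σ), the p-quantile is μ + z_p·σ. Here z_{0.2} = -0.8416, z_{0.74} = 0.6433.
So 0.405 = μ − 0.8416σ and 0.558 = μ + 0.6433σ.
Subtracting: σ = (0.558 − 0.405)/(0.6433 − (-0.8416)) = 0.103.
Then μ = 0.405 − (-0.8416)·0.103 = 0.492.
Precision τ = 1/σ² = 1/0.103² = 94.2.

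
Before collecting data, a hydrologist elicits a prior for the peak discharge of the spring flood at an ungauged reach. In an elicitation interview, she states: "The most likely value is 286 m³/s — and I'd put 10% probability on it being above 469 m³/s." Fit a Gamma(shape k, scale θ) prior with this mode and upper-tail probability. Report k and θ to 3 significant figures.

k ≈ 8.7, θ ≈ 37.1

Gamma(k,θ) with k>1 has mode (k−1)θ, so θ = 286/(k−1).
Need P(X < 469) = 0.9 with θ tied to k this way. Start at k = 2, θ = 286: P(X<469) ≈ 0.488.
Too low — raise k to concentrate. Iterating converges to k ≈ 8.7.
Then θ = 286/(8.7−1) ≈ 37.1.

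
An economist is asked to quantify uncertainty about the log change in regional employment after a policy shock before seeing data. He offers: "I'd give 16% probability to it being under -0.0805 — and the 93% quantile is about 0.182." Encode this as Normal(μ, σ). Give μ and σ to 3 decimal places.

μ = 0.025, σ = 0.106

The p-quantile of Normal(μ,σ) is μ + z_p·σ, with z_{0.16} = -0.9945 and z_{0.93} = 1.476.
Eliminate σ: μ = (z₂·x₁ − z₁·x₂)/(z₂ − z₁) = (1.476·-0.0805 − (-0.9945)·0.182)/2.47 = 0.025.
Then σ = (x₂ − x₁)/(z₂ − z₁) = (0.182 − -0.0805)/2.47 = 0.106.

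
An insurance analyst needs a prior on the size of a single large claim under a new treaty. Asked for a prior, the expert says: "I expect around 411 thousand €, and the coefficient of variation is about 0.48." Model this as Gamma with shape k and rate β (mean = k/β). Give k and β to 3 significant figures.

k ≈ 4.34, β ≈ 0.0106

For Gamma(k, rate β): mean = k/β, variance = k/β², so CV = 1/√k.
CV = 0.48, hence k = 1/CV² = 4.34.
Then β = k/mean = 4.34/411 = 0.0106.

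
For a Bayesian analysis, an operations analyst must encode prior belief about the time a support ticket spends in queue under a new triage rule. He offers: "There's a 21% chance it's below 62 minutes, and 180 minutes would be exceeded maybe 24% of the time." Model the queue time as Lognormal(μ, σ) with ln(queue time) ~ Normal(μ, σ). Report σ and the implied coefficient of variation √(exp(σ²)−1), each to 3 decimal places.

σ ≈ 0.705, CV ≈ 0.802

If T ~ Lognormal(μ,σ) then ln T ~ Normal(μ,σ), so the p-quantile of ln T is μ + z_p·σ.
ln(62) = 4.127 and ln(180) = 5.193; z_{0.21} = -0.8064, z_{0.76} = 0.7063.
σ = (5.193 − 4.127)/(0.7063 − (-0.8064)) = 0.705.
μ = 4.127 − (-0.8064)·0.705 = 4.695.
CV = √(exp(σ²)−1) = √(exp(0.4964)−1) = 0.802.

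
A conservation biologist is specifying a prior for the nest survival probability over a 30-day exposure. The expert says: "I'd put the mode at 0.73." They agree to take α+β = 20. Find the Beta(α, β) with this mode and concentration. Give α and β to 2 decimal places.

α = 14.14, β = 5.86

For α,β > 1 the Beta mode is (α−1)/(α+β−2). With α+β = 20, the mode is (α−1)/18.
Set (α−1)/18 = 0.73 → α = 1 + 0.73·18 = 14.14.
β = 20 − α = 5.86.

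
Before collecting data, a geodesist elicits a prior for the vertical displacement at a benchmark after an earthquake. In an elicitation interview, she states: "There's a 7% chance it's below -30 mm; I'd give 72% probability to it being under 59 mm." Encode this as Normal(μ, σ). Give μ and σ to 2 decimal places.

The p-quantile of Normal(μ,σ) is μ + z_p·σ, with z_{0.07} = -1.476 and z_{0.72} = 0.5828.
Eliminate σ: μ = (z₂·x₁ − z₁·x₂)/(z₂ − z₁) = (0.5828·-30 − (-1.476)·59)/2.059 = 33.80.
Then σ = (x₂ − x₁)/(z₂ − z₁) = (59 − -30)/2.059 = 43.23.

μ = 33.80, σ = 43.23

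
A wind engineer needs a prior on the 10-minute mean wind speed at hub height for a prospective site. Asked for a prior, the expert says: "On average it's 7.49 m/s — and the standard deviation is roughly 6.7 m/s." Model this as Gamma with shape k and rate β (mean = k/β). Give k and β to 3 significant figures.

For Gamma(k, rate β): mean = k/β, variance = k/β², so CV = 1/√k.
CV = SD/mean = 6.7/7.49 = 0.8945, hence k = 1/CV² = 1.25.
Then β = k/mean = 1.25/7.49 = 0.167.

k ≈ 1.25, β ≈ 0.167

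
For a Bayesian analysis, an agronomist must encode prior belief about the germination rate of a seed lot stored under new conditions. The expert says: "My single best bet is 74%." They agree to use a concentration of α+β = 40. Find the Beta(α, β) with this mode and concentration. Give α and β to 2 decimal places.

α = 29.12, β = 10.88

For α,β > 1 the Beta mode is (α−1)/(α+β−2). With α+β = 40, the mode is (α−1)/38.
Set (α−1)/38 = 0.74 → α = 1 + 0.74·38 = 29.12.
β = 40 − α = 10.88.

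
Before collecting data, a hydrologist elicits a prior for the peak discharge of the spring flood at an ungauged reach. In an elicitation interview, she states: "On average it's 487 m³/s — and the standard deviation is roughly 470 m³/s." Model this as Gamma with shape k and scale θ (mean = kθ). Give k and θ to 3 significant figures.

For Gamma(k, scale θ): mean = kθ, variance = kθ², so CV = 1/√k.
CV = SD/mean = 470/487 = 0.9651, hence k = 1/CV² = 1.07.
Then θ = mean/k = 487/1.07 = 454.

k ≈ 1.07, θ ≈ 454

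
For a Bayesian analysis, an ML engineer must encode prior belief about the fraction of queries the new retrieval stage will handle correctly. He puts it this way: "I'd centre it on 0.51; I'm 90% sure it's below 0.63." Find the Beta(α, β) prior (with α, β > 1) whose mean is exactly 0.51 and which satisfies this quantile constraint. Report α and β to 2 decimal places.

With mean 0.51 fixed, write α = 0.51s, β = 0.49s where s = α+β.
Need P(θ < 0.63) = 0.9 under Beta(0.51s, 0.49s). Normal approximation: (q−m)/√(m(1−m)/s) ≈ z_{0.9} = 1.28, so s ≈ 0.51·0.49·(1.28)²/(0.63−0.51)² = 28.5.
At s = 28.5: P(θ<0.63) ≈ 0.902. Adjusting to match 0.9 gives s ≈ 28.09.
So α = 0.51·28.09 ≈ 14.33, β = 0.49·28.09 ≈ 13.76.

α ≈ 14.33, β ≈ 13.76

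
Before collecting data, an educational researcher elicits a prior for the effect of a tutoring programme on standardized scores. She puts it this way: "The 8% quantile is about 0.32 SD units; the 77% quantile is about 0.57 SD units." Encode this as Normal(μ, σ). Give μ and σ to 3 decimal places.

μ = 0.484, σ = 0.117

For Normal(μ,σ), the p-quantile is μ + z_p·σ. Here z_{0.08} = -1.405, z_{0.77} = 0.7388.
So 0.32 = μ − 1.405σ and 0.57 = μ + 0.7388σ.
Subtracting: σ = (0.57 − 0.32)/(0.7388 − (-1.405)) = 0.117.
Then μ = 0.32 − (-1.405)·0.117 = 0.484.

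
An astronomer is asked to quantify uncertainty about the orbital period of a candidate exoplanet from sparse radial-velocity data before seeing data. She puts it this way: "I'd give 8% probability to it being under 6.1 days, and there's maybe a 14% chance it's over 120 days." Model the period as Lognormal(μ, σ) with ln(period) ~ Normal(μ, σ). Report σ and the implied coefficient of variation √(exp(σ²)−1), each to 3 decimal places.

If T ~ Lognormal(μ,σ) then ln T ~ Normal(μ,σ), so the p-quantile of ln T is μ + z_p·σ.
ln(6.1) = 1.808 and ln(120) = 4.787; z_{0.08} = -1.405, z_{0.86} = 1.08.
σ = (4.787 − 1.808)/(1.08 − (-1.405)) = 1.199.
μ = 1.808 − (-1.405)·1.199 = 3.493.
CV = √(exp(σ²)−1) = √(exp(1.4368)−1) = 1.791.

σ ≈ 1.199, CV ≈ 1.791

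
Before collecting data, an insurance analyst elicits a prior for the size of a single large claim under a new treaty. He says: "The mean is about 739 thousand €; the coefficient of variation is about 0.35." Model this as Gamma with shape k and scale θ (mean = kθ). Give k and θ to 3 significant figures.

k ≈ 8.16, θ ≈ 90.5

For Gamma(k, scale θ): mean = kθ, variance = kθ², so CV = 1/√k.
CV = 0.35, hence k = 1/CV² = 8.16.
Then θ = mean/k = 739/8.16 = 90.5.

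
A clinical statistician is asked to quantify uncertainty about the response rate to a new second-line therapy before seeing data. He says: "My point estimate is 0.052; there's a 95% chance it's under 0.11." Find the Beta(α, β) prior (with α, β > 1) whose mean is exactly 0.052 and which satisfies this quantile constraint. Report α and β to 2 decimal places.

α ≈ 2.71, β ≈ 49.47

With mean 0.052 fixed, write α = 0.052s, β = 0.948s where s = α+β.
Need P(θ < 0.11) = 0.95 under Beta(0.052s, 0.948s). Normal approximation: (q−m)/√(m(1−m)/s) ≈ z_{0.95} = 1.64, so s ≈ 0.052·0.948·(1.64)²/(0.11−0.052)² = 39.6.
At s = 39.6: P(θ<0.11) ≈ 0.931. Adjusting to match 0.95 gives s ≈ 52.19.
So α = 0.052·52.19 ≈ 2.71, β = 0.948·52.19 ≈ 49.47.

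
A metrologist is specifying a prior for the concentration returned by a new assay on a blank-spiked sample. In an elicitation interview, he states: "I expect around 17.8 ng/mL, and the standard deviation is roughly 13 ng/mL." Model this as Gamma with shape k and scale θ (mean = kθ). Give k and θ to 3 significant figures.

For Gamma(k, scale θ): mean = kθ, variance = kθ², so CV = 1/√k.
CV = SD/mean = 13/17.8 = 0.7303, hence k = 1/CV² = 1.87.
Then θ = mean/k = 17.8/1.87 = 9.49.

k ≈ 1.87, θ ≈ 9.49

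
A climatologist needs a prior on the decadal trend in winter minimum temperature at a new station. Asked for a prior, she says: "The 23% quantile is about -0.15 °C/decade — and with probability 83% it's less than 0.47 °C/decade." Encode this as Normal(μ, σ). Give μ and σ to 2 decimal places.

μ = 0.12, σ = 0.37

For Normal(μ,σ), the p-quantile is μ + z_p·σ. Here z_{0.23} = -0.7388, z_{0.83} = 0.9542.
So -0.15 = μ − 0.7388σ and 0.47 = μ + 0.9542σ.
Subtracting: σ = (0.47 − -0.15)/(0.9542 − (-0.7388)) = 0.37.
Then μ = -0.15 − (-0.7388)·0.37 = 0.12.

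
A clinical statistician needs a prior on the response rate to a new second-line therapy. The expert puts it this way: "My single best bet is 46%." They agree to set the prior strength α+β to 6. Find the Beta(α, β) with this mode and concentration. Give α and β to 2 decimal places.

α = 2.84, β = 3.16

For α,β > 1 the Beta mode is (α−1)/(α+β−2). With α+β = 6, the mode is (α−1)/4.
Set (α−1)/4 = 0.46 → α = 1 + 0.46·4 = 2.84.
β = 6 − α = 3.16.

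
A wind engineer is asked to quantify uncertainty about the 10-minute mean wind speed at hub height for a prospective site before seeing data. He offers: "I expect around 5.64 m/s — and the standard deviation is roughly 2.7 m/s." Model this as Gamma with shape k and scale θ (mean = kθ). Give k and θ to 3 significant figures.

k ≈ 4.36, θ ≈ 1.29

For Gamma(k, scale θ): mean = kθ, variance = kθ², so CV = 1/√k.
CV = SD/mean = 2.7/5.64 = 0.4787, hence k = 1/CV² = 4.36.
Then θ = mean/k = 5.64/4.36 = 1.29.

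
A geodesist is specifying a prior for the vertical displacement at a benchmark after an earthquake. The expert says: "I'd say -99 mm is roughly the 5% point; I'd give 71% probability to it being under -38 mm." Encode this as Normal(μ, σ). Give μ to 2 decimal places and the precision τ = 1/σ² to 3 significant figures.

For Normal(μ,σ), the p-quantile is μ + z_p·σ. Here z_{0.05} = -1.645, z_{0.71} = 0.5534.
So -99 = μ − 1.645σ and -38 = μ + 0.5534σ.
Subtracting: σ = (-38 − -99)/(0.5534 − (-1.645)) = 27.75.
Then μ = -99 − (-1.645)·27.75 = -53.36.
Precision τ = 1/σ² = 1/27.75² = 0.0013.

μ = -53.36, τ = 0.0013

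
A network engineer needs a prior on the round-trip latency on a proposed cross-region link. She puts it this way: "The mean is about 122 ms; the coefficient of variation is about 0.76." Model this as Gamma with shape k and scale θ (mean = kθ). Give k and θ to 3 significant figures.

For Gamma(k, scale θ): mean = kθ, variance = kθ², so CV = 1/√k.
CV = 0.76, hence k = 1/CV² = 1.73.
Then θ = mean/k = 122/1.73 = 70.5.

k ≈ 1.73, θ ≈ 70.5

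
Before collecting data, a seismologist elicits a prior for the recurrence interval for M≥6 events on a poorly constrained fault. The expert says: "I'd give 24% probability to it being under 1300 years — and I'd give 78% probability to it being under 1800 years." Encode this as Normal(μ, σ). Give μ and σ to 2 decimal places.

μ = 1538.86, σ = 338.18

For Normal(μ,σ), the p-quantile is μ + z_p·σ. Here z_{0.24} = -0.7063, z_{0.78} = 0.7722.
So 1300 = μ − 0.7063σ and 1800 = μ + 0.7722σ.
Subtracting: σ = (1800 − 1300)/(0.7722 − (-0.7063)) = 338.18.
Then μ = 1300 − (-0.7063)·338.18 = 1538.86.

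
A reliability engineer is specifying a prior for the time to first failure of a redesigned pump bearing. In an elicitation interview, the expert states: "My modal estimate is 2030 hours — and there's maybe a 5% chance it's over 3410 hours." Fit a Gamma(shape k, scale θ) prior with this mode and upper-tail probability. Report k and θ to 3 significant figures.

Gamma(k,θ) with k>1 has mode (k−1)θ, so θ = 2030/(k−1).
Need P(X < 3410) = 0.95 with θ tied to k this way. Start at k = 2, θ = 2030: P(X<3410) ≈ 0.500.
Too low — raise k to concentrate. Iterating converges to k ≈ 11.4.
Then θ = 2030/(11.4−1) ≈ 196.

k ≈ 11.4, θ ≈ 196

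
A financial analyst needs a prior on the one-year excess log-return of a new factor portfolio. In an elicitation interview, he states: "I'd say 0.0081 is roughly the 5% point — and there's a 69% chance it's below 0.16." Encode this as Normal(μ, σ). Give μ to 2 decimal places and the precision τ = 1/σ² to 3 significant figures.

μ = 0.12, τ = 199

The p-quantile of Normal(μ,σ) is μ + z_p·σ, with z_{0.05} = -1.645 and z_{0.69} = 0.4959.
Eliminate σ: μ = (z₂·x₁ − z₁·x₂)/(z₂ − z₁) = (0.4959·0.0081 − (-1.645)·0.16)/2.141 = 0.12.
Then σ = (x₂ − x₁)/(z₂ − z₁) = (0.16 − 0.0081)/2.141 = 0.07.
Precision τ = 1/σ² = 1/0.07096² = 199.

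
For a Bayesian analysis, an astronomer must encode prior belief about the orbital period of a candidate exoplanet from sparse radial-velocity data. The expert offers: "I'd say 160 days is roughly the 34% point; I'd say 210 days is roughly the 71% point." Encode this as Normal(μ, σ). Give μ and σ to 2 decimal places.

μ = 181.35, σ = 51.77

The p-quantile of Normal(μ,σ) is μ + z_p·σ, with z_{0.34} = -0.4125 and z_{0.71} = 0.5534.
Eliminate σ: μ = (z₂·x₁ − z₁·x₂)/(z₂ − z₁) = (0.5534·160 − (-0.4125)·210)/0.9658 = 181.35.
Then σ = (x₂ − x₁)/(z₂ − z₁) = (210 − 160)/0.9658 = 51.77.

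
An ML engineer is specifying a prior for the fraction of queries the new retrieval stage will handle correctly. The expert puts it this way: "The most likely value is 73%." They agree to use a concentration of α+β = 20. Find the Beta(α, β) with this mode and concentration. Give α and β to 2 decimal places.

α = 14.14, β = 5.86

For α,β > 1 the Beta mode is (α−1)/(α+β−2). With α+β = 20, the mode is (α−1)/18.
Set (α−1)/18 = 0.73 → α = 1 + 0.73·18 = 14.14.
β = 20 − α = 5.86.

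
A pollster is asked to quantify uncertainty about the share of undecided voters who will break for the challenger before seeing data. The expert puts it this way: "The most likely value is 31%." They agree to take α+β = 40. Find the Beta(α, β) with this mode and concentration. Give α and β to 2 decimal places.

For α,β > 1 the Beta mode is (α−1)/(α+β−2). With α+β = 40, the mode is (α−1)/38.
Set (α−1)/38 = 0.31 → α = 1 + 0.31·38 = 12.78.
β = 40 − α = 27.22.

α = 12.78, β = 27.22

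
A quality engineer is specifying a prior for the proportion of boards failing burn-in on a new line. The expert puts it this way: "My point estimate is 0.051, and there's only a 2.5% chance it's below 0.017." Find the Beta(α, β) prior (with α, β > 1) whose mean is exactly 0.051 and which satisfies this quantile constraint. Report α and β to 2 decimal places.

α ≈ 5.03, β ≈ 93.51

With mean 0.051 fixed, write α = 0.051s, β = 0.949s where s = α+β.
Need P(θ < 0.017) = 0.025 under Beta(0.051s, 0.949s). Normal approximation: (q−m)/√(m(1−m)/s) ≈ z_{0.025} = -1.96, so s ≈ 0.051·0.949·(-1.96)²/(0.017−0.051)² = 160.8.
At s = 160.8: P(θ<0.017) ≈ 0.005. Adjusting to match 0.025 gives s ≈ 98.53.
So α = 0.051·98.53 ≈ 5.03, β = 0.949·98.53 ≈ 93.51.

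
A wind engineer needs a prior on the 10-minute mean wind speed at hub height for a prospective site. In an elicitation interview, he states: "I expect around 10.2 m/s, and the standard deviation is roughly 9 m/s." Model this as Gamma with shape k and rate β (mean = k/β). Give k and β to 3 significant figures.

For Gamma(k, rate β): mean = k/β, variance = k/β², so CV = 1/√k.
CV = SD/mean = 9/10.2 = 0.8824, hence k = 1/CV² = 1.28.
Then β = k/mean = 1.28/10.2 = 0.126.

k ≈ 1.28, β ≈ 0.126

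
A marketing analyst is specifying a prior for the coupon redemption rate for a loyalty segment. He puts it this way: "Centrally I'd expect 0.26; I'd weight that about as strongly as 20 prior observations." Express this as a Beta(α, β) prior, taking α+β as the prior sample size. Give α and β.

Under the effective-sample-size interpretation, Beta(α, β) has prior mean α/(α+β) and prior sample size α+β.
So α+β = 20 and α/(α+β) = 0.26, giving α = 0.26·20 = 5.2 and β = 20 − 5.2 = 14.8.

α = 5.2, β = 14.8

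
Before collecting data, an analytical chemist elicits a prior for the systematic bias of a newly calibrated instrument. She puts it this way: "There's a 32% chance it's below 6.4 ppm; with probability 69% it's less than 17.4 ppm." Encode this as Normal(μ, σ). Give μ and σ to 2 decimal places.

μ = 11.74, σ = 11.42

For Normal(μ,σ), the p-quantile is μ + z_p·σ. Here z_{0.32} = -0.4677, z_{0.69} = 0.4959.
So 6.4 = μ − 0.4677σ and 17.4 = μ + 0.4959σ.
Subtracting: σ = (17.4 − 6.4)/(0.4959 − (-0.4677)) = 11.42.
Then μ = 6.4 − (-0.4677)·11.42 = 11.74.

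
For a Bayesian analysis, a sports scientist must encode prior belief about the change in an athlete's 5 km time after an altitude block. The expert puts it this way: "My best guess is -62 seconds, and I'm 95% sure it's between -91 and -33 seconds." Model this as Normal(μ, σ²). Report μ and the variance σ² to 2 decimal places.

μ = -62.00, σ² = 218.93

A symmetric 95% interval runs μ ± z·σ with z = 1.96.
Half-width = 29, so σ = 29/1.96 = 14.796 and σ² = 218.93.
μ is the stated best guess, -62.00.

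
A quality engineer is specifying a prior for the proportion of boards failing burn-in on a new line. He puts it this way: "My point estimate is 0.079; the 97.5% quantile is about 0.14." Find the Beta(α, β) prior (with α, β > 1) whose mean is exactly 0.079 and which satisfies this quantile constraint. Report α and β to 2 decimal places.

With mean 0.079 fixed, write α = 0.079s, β = 0.921s where s = α+β.
Need P(θ < 0.14) = 0.975 under Beta(0.079s, 0.921s). Normal approximation: (q−m)/√(m(1−m)/s) ≈ z_{0.975} = 1.96, so s ≈ 0.079·0.921·(1.96)²/(0.14−0.079)² = 75.1.
At s = 75.1: P(θ<0.14) ≈ 0.960. Adjusting to match 0.975 gives s ≈ 96.99.
So α = 0.079·96.99 ≈ 7.66, β = 0.921·96.99 ≈ 89.33.

α ≈ 7.66, β ≈ 89.33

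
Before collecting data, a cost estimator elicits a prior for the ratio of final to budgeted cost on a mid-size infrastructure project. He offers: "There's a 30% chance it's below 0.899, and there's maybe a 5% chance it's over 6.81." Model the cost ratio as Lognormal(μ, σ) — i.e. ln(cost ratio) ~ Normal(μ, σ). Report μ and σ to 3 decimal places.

If T ~ Lognormal(μ,σ) then ln T ~ Normal(μ,σ), so the p-quantile of ln T is μ + z_p·σ.
ln(0.899) = -0.1065 and ln(6.81) = 1.918; z_{0.3} = -0.5244, z_{0.95} = 1.645.
σ = (1.918 − -0.1065)/(1.645 − (-0.5244)) = 0.933.
μ = -0.1065 − (-0.5244)·0.933 = 0.383.

μ ≈ 0.383, σ ≈ 0.933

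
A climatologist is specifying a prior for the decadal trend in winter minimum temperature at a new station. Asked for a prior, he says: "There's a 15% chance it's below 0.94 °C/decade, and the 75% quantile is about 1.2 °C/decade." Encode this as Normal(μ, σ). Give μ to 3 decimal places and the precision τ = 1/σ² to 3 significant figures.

For Normal(μ,σ), the p-quantile is μ + z_p·σ. Here z_{0.15} = -1.036, z_{0.75} = 0.6745.
So 0.94 = μ − 1.036σ and 1.2 = μ + 0.6745σ.
Subtracting: σ = (1.2 − 0.94)/(0.6745 − (-1.036)) = 0.152.
Then μ = 0.94 − (-1.036)·0.152 = 1.098.
Precision τ = 1/σ² = 1/0.152² = 43.3.

μ = 1.098, τ = 43.3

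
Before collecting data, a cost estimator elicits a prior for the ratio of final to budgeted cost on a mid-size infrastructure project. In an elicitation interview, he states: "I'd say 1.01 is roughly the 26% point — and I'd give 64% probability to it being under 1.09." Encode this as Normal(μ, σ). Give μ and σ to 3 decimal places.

For Normal(μ,σ), the p-quantile is μ + z_p·σ. Here z_{0.26} = -0.6433, z_{0.64} = 0.3585.
So 1.01 = μ − 0.6433σ and 1.09 = μ + 0.3585σ.
Subtracting: σ = (1.09 − 1.01)/(0.3585 − (-0.6433)) = 0.080.
Then μ = 1.01 − (-0.6433)·0.080 = 1.061.

μ = 1.061, σ = 0.080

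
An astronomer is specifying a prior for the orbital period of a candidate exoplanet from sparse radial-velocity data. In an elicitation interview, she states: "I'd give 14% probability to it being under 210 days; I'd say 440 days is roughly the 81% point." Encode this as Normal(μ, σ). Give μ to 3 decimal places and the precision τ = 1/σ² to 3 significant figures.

μ = 336.888, τ = 7.25e-05

For Normal(μ,σ), the p-quantile is μ + z_p·σ. Here z_{0.14} = -1.08, z_{0.81} = 0.8779.
So 210 = μ − 1.08σ and 440 = μ + 0.8779σ.
Subtracting: σ = (440 − 210)/(0.8779 − (-1.08)) = 117.454.
Then μ = 210 − (-1.08)·117.454 = 336.888.
Precision τ = 1/σ² = 1/117.5² = 7.25e-05.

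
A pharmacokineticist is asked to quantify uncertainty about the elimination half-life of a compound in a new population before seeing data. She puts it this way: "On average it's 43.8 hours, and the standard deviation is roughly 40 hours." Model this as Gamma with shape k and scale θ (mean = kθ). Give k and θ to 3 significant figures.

For Gamma(k, scale θ): mean = kθ, variance = kθ², so CV = 1/√k.
CV = SD/mean = 40/43.8 = 0.9132, hence k = 1/CV² = 1.2.
Then θ = mean/k = 43.8/1.2 = 36.5.

k ≈ 1.2, θ ≈ 36.5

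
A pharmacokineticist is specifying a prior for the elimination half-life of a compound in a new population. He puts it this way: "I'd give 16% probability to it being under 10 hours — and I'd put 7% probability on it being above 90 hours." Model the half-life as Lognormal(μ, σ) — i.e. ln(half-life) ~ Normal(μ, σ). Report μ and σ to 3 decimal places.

If T ~ Lognormal(μ,σ) then ln T ~ Normal(μ,σ), so the p-quantile of ln T is μ + z_p·σ.
ln(10) = 2.303 and ln(90) = 4.5; z_{0.16} = -0.9945, z_{0.93} = 1.476.
σ = (4.5 − 2.303)/(1.476 − (-0.9945)) = 0.889.
μ = 2.303 − (-0.9945)·0.889 = 3.187.

μ ≈ 3.187, σ ≈ 0.889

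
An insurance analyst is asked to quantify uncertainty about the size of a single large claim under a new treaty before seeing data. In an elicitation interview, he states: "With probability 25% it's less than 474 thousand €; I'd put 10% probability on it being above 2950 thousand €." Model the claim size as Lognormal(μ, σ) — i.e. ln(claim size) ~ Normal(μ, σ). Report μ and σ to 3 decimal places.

μ ≈ 6.792, σ ≈ 0.935

If T ~ Lognormal(μ,σ) then ln T ~ Normal(μ,σ), so the p-quantile of ln T is μ + z_p·σ.
ln(474) = 6.161 and ln(2950) = 7.99; z_{0.25} = -0.6745, z_{0.9} = 1.282.
σ = (7.99 − 6.161)/(1.282 − (-0.6745)) = 0.935.
μ = 6.161 − (-0.6745)·0.935 = 6.792.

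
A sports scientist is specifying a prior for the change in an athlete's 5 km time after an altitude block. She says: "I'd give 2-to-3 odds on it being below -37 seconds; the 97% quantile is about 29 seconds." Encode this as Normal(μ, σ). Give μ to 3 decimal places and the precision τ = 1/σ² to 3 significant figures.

μ = -29.165, τ = 0.00105

The p-quantile of Normal(μ,σ) is μ + z_p·σ, with z_{0.4} = -0.2533 and z_{0.97} = 1.881.
Eliminate σ: μ = (z₂·x₁ − z₁·x₂)/(z₂ − z₁) = (1.881·-37 − (-0.2533)·29)/2.134 = -29.165.
Then σ = (x₂ − x₁)/(z₂ − z₁) = (29 − -37)/2.134 = 30.926.
Precision τ = 1/σ² = 1/30.93² = 0.00105.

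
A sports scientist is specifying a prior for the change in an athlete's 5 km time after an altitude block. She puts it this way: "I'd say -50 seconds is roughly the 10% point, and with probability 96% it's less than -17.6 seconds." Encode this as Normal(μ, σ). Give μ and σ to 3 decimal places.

The p-quantile of Normal(μ,σ) is μ + z_p·σ, with z_{0.1} = -1.282 and z_{0.96} = 1.751.
Eliminate σ: μ = (z₂·x₁ − z₁·x₂)/(z₂ − z₁) = (1.751·-50 − (-1.282)·-17.6)/3.032 = -36.306.
Then σ = (x₂ − x₁)/(z₂ − z₁) = (-17.6 − -50)/3.032 = 10.685.

μ = -36.306, σ = 10.685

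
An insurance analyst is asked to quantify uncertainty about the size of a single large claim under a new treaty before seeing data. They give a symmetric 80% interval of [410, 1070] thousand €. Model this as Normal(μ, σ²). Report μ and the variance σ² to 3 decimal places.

μ = 740.000, σ² = 66306.440

A symmetric 80% interval runs μ ± z·σ with z = 1.282.
Half-width = 330, so σ = 330/1.282 = 257.5004 and σ² = 66306.440.
μ is the interval midpoint, 740.000.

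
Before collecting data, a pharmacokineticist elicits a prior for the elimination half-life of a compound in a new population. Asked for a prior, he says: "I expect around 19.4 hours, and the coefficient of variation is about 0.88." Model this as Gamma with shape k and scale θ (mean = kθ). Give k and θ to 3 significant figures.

k ≈ 1.29, θ ≈ 15

For Gamma(k, scale θ): mean = kθ, variance = kθ², so CV = 1/√k.
CV = 0.88, hence k = 1/CV² = 1.29.
Then θ = mean/k = 19.4/1.29 = 15.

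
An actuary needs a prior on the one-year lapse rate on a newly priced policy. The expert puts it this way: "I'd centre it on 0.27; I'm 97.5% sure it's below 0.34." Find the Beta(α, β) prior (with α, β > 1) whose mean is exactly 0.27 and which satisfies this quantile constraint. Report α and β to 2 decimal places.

α ≈ 44.61, β ≈ 120.62

With mean 0.27 fixed, write α = 0.27s, β = 0.73s where s = α+β.
Need P(θ < 0.34) = 0.975 under Beta(0.27s, 0.73s). Normal approximation: (q−m)/√(m(1−m)/s) ≈ z_{0.975} = 1.96, so s ≈ 0.27·0.73·(1.96)²/(0.34−0.27)² = 154.5.
At s = 154.5: P(θ<0.34) ≈ 0.971. Adjusting to match 0.975 gives s ≈ 165.23.
So α = 0.27·165.23 ≈ 44.61, β = 0.73·165.23 ≈ 120.62.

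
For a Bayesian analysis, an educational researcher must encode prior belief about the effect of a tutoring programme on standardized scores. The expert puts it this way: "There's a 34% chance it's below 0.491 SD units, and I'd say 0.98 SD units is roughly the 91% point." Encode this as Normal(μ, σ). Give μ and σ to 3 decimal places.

μ = 0.606, σ = 0.279

The p-quantile of Normal(μ,σ) is μ + z_p·σ, with z_{0.34} = -0.4125 and z_{0.91} = 1.341.
Eliminate σ: μ = (z₂·x₁ − z₁·x₂)/(z₂ − z₁) = (1.341·0.491 − (-0.4125)·0.98)/1.753 = 0.606.
Then σ = (x₂ − x₁)/(z₂ − z₁) = (0.98 − 0.491)/1.753 = 0.279.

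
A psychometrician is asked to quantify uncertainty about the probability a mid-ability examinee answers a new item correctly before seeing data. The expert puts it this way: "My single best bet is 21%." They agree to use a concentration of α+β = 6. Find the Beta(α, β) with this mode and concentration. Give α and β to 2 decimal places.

α = 1.84, β = 4.16

For α,β > 1 the Beta mode is (α−1)/(α+β−2). With α+β = 6, the mode is (α−1)/4.
Set (α−1)/4 = 0.21 → α = 1 + 0.21·4 = 1.84.
β = 6 − α = 4.16.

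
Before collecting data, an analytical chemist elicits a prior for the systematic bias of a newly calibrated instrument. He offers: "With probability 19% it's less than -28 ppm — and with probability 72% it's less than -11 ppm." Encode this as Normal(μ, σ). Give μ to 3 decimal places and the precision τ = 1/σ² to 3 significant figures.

μ = -17.783, τ = 0.00738

For Normal(μ,σ), the p-quantile is μ + z_p·σ. Here z_{0.19} = -0.8779, z_{0.72} = 0.5828.
So -28 = μ − 0.8779σ and -11 = μ + 0.5828σ.
Subtracting: σ = (-11 − -28)/(0.5828 − (-0.8779)) = 11.638.
Then μ = -28 − (-0.8779)·11.638 = -17.783.
Precision τ = 1/σ² = 1/11.64² = 0.00738.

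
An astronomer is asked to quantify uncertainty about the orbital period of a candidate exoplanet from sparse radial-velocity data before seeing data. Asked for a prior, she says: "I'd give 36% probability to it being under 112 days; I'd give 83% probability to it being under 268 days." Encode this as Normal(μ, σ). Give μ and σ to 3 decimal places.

μ = 154.601, σ = 118.846

The p-quantile of Normal(μ,σ) is μ + z_p·σ, with z_{0.36} = -0.3585 and z_{0.83} = 0.9542.
Eliminate σ: μ = (z₂·x₁ − z₁·x₂)/(z₂ − z₁) = (0.9542·112 − (-0.3585)·268)/1.313 = 154.601.
Then σ = (x₂ − x₁)/(z₂ − z₁) = (268 − 112)/1.313 = 118.846.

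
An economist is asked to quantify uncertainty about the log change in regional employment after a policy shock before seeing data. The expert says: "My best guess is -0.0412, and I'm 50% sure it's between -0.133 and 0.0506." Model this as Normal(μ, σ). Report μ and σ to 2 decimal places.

μ = -0.04, σ = 0.14

A symmetric 50% interval runs μ ± z·σ with z = 0.6745.
Half-width = 0.0918, so σ = 0.0918/0.6745 = 0.14.
μ is the stated best guess, -0.04.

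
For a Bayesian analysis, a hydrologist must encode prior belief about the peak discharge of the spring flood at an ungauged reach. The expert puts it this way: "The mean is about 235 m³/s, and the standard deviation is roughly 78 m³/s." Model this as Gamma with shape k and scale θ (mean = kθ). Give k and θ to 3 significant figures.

k ≈ 9.08, θ ≈ 25.9

For Gamma(k, scale θ): mean = kθ, variance = kθ², so CV = 1/√k.
CV = SD/mean = 78/235 = 0.3319, hence k = 1/CV² = 9.08.
Then θ = mean/k = 235/9.08 = 25.9.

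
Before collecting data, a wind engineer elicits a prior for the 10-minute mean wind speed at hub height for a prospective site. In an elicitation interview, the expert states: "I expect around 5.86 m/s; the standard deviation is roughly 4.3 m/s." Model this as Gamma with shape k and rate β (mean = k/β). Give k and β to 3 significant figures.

For Gamma(k, rate β): mean = k/β, variance = k/β², so CV = 1/√k.
CV = SD/mean = 4.3/5.86 = 0.7338, hence k = 1/CV² = 1.86.
Then β = k/mean = 1.86/5.86 = 0.317.

k ≈ 1.86, β ≈ 0.317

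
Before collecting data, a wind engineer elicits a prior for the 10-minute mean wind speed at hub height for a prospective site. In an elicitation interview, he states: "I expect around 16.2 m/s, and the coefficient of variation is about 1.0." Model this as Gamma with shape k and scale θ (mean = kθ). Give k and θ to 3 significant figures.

For Gamma(k, scale θ): mean = kθ, variance = kθ², so CV = 1/√k.
CV = 1.0, hence k = 1/CV² = 1.
Then θ = mean/k = 16.2/1 = 16.2.

k ≈ 1, θ ≈ 16.2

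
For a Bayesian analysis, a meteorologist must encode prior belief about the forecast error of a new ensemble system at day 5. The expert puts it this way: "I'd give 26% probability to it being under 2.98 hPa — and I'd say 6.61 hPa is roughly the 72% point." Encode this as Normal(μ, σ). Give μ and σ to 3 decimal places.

The p-quantile of Normal(μ,σ) is μ + z_p·σ, with z_{0.26} = -0.6433 and z_{0.72} = 0.5828.
Eliminate σ: μ = (z₂·x₁ − z₁·x₂)/(z₂ − z₁) = (0.5828·2.98 − (-0.6433)·6.61)/1.226 = 4.885.
Then σ = (x₂ − x₁)/(z₂ − z₁) = (6.61 − 2.98)/1.226 = 2.960.

μ = 4.885, σ = 2.960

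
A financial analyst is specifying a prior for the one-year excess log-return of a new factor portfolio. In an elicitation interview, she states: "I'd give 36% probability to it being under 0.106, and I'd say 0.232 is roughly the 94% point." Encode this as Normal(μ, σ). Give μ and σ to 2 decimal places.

For Normal(μ,σ), the p-quantile is μ + z_p·σ. Here z_{0.36} = -0.3585, z_{0.94} = 1.555.
So 0.106 = μ − 0.3585σ and 0.232 = μ + 1.555σ.
Subtracting: σ = (0.232 − 0.106)/(1.555 − (-0.3585)) = 0.07.
Then μ = 0.106 − (-0.3585)·0.07 = 0.13.

μ = 0.13, σ = 0.07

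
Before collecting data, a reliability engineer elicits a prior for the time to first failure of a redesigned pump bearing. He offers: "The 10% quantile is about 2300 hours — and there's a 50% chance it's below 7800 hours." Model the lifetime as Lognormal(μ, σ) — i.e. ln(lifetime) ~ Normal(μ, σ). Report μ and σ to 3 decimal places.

If T ~ Lognormal(μ,σ) then ln T ~ Normal(μ,σ), so the p-quantile of ln T is μ + z_p·σ.
ln(2300) = 7.741 and ln(7800) = 8.962; z_{0.1} = -1.282, z_{0.5} = 0.
σ = (8.962 − 7.741)/(0 − (-1.282)) = 0.953.
μ = 7.741 − (-1.282)·0.953 = 8.962.

μ ≈ 8.962, σ ≈ 0.953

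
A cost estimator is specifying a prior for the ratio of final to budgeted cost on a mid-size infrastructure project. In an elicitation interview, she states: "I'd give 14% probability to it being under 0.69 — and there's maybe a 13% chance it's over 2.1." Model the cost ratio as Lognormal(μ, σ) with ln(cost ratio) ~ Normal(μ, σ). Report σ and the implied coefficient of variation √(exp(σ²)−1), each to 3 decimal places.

If T ~ Lognormal(μ,σ) then ln T ~ Normal(μ,σ), so the p-quantile of ln T is μ + z_p·σ.
ln(0.69) = -0.3711 and ln(2.1) = 0.7419; z_{0.14} = -1.08, z_{0.87} = 1.126.
σ = (0.7419 − -0.3711)/(1.126 − (-1.08)) = 0.504.
μ = -0.3711 − (-1.08)·0.504 = 0.174.
CV = √(exp(σ²)−1) = √(exp(0.2544)−1) = 0.538.

σ ≈ 0.504, CV ≈ 0.538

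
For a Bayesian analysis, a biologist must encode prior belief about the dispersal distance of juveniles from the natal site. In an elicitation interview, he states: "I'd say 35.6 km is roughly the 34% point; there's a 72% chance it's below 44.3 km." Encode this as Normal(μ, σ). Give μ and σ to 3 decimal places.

The p-quantile of Normal(μ,σ) is μ + z_p·σ, with z_{0.34} = -0.4125 and z_{0.72} = 0.5828.
Eliminate σ: μ = (z₂·x₁ − z₁·x₂)/(z₂ − z₁) = (0.5828·35.6 − (-0.4125)·44.3)/0.9953 = 39.205.
Then σ = (x₂ − x₁)/(z₂ − z₁) = (44.3 − 35.6)/0.9953 = 8.741.

μ = 39.205, σ = 8.741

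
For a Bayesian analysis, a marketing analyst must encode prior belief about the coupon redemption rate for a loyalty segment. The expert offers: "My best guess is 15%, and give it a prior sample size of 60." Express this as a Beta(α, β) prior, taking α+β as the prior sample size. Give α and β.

Under the effective-sample-size interpretation, Beta(α, β) has prior mean α/(α+β) and prior sample size α+β.
So α+β = 60 and α/(α+β) = 0.15, giving α = 0.15·60 = 9 and β = 60 − 9 = 51.

α = 9, β = 51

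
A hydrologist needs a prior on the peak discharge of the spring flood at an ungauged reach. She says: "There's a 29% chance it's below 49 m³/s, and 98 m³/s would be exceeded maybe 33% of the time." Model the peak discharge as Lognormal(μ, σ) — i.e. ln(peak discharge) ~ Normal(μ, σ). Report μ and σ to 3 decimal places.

If T ~ Lognormal(μ,σ) then ln T ~ Normal(μ,σ), so the p-quantile of ln T is μ + z_p·σ.
ln(49) = 3.892 and ln(98) = 4.585; z_{0.29} = -0.5534, z_{0.67} = 0.4399.
σ = (4.585 − 3.892)/(0.4399 − (-0.5534)) = 0.698.
μ = 3.892 − (-0.5534)·0.698 = 4.278.

μ ≈ 4.278, σ ≈ 0.698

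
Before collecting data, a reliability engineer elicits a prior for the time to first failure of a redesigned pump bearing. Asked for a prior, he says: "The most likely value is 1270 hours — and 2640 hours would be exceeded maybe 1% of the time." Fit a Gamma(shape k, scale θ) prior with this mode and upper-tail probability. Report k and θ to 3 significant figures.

k ≈ 10.1, θ ≈ 139

Gamma(k,θ) with k>1 has mode (k−1)θ, so θ = 1270/(k−1).
Need P(X < 2640) = 0.99 with θ tied to k this way. Start at k = 2, θ = 1270: P(X<2640) ≈ 0.615.
Too low — raise k to concentrate. Iterating converges to k ≈ 10.1.
Then θ = 1270/(10.1−1) ≈ 139.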